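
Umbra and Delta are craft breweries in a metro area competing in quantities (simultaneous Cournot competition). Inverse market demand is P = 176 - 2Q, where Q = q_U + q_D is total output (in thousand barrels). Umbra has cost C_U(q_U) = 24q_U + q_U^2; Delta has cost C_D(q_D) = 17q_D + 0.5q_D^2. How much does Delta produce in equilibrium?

25

Umbra's profit: π_U = (176 - 2Q)q_U - (24q_U + q_U²). Setting ∂π_U/∂q_U = 0: 152 - 6q_U - 2(q_D) = 0.
Delta's first-order condition: 159 - 5q_D - 2(q_U) = 0.
So q_U = (152 - 2q_D)/6 and q_D = (159 - 2q_U)/5.
Solving the pair: q_U = 17, q_D = 25.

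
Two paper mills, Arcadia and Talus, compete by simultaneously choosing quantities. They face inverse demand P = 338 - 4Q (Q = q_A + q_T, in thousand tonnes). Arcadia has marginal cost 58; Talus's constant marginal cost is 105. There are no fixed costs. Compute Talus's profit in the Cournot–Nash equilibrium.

Arcadia's profit: π_A = (338 - 4Q)q_A - (58q_A). Setting ∂π_A/∂q_A = 0: 280 - 8q_A - 4(q_T) = 0.
Talus's first-order condition: 233 - 8q_T - 4(q_A) = 0.
Best responses: q_A = (280 - 4q_T)/8, q_T = (233 - 4q_A)/8.
Solving the pair: q_A = 109/4, q_T = 31/2.
Price P = 338 - 4·(171/4) = 167.
Talus's profit: (167 - 105)·(31/2) = 961.

961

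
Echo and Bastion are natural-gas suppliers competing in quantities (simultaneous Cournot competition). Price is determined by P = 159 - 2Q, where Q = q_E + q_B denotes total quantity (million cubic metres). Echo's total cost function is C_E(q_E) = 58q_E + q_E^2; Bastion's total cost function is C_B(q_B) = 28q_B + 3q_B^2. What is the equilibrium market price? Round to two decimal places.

Echo's profit: π_E = (159 - 2Q)q_E - (58q_E + q_E²). Setting ∂π_E/∂q_E = 0: 101 - 6q_E - 2(q_B) = 0.
Bastion's profit: π_B = (159 - 2Q)q_B - (28q_B + 3q_B²). Setting ∂π_B/∂q_B = 0: 131 - 10q_B - 2(q_E) = 0.
Rearranging gives the reaction functions q_E = (101 - 2q_B)/6 and q_B = (131 - 2q_E)/10.
Solving the pair: q_E = 187/14, q_B = 73/7.
Total output Q = 333/14, so price P = 159 - 2·(333/14) = 780/7.

111.43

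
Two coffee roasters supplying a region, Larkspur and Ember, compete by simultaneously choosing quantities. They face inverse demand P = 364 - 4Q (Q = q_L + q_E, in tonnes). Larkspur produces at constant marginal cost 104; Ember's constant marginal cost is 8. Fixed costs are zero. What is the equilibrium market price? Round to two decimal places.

158.67

Larkspur's profit: π_L = (364 - 4Q)q_L - (104q_L). Setting ∂π_L/∂q_L = 0: 260 - 8q_L - 4(q_E) = 0.
Ember's profit: π_E = (364 - 4Q)q_E - (8q_E). Setting ∂π_E/∂q_E = 0: 356 - 8q_E - 4(q_L) = 0.
Best responses: q_L = (260 - 4q_E)/8, q_E = (356 - 4q_L)/8.
Substituting one into the other gives q_L = 41/3 and q_E = 113/3.
Total output Q = 154/3, so price P = 364 - 4·(154/3) = 476/3.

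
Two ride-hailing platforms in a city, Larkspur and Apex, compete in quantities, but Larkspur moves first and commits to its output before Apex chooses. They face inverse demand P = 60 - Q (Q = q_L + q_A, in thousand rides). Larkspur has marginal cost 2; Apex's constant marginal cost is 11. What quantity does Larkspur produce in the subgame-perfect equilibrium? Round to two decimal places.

33.50

The follower Apex best-responds to any q_L: π_A = (60 - Q)q_A - 11q_A.
∂π_A/∂q_A = 49 - q_L - 2q_A = 0 gives the reaction function q_A = (49 - q_L)/2.
The leader anticipates this reaction. Substituting into P = 60 - Q gives P = 71/2 - (1/2)q_L, so π_L = (71/2 - (1/2)q_L)q_L - 2q_L.
Leader FOC: 67/2 - q_L = 0, so q_L = 67/2.
Then q_A = (49 - 67/2)/2 = 31/4.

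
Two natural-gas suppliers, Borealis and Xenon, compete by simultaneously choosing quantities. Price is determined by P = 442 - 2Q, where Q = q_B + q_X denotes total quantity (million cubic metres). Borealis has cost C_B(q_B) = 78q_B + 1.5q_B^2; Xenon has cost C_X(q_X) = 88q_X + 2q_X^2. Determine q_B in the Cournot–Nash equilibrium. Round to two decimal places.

42.38

Borealis's profit: π_B = (442 - 2Q)q_B - (78q_B + (3/2)q_B²). Setting ∂π_B/∂q_B = 0: 364 - 7q_B - 2(q_X) = 0.
Xenon's first-order condition: 354 - 8q_X - 2(q_B) = 0.
So q_B = (364 - 2q_X)/7 and q_X = (354 - 2q_B)/8.
Substituting one into the other gives q_B = 551/13 and q_X = 875/26.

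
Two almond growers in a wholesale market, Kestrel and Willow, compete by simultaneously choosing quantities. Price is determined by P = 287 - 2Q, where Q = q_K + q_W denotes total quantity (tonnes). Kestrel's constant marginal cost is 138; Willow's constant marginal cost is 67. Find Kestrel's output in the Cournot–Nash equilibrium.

13

Kestrel's profit: π_K = (287 - 2Q)q_K - (138q_K). Setting ∂π_K/∂q_K = 0: 149 - 4q_K - 2(q_W) = 0.
Willow's profit: π_W = (287 - 2Q)q_W - (67q_W). Setting ∂π_W/∂q_W = 0: 220 - 4q_W - 2(q_K) = 0.
Rearranging gives the reaction functions q_K = (149 - 2q_W)/4 and q_W = (220 - 2q_K)/4.
Substituting one into the other gives q_K = 13 and q_W = 97/2.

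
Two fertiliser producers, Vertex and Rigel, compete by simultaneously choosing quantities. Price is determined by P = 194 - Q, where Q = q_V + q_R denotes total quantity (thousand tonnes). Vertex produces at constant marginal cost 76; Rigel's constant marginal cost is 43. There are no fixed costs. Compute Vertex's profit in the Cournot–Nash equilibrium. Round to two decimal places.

Vertex's profit: π_V = (194 - Q)q_V - (76q_V). Setting ∂π_V/∂q_V = 0: 118 - 2q_V - (q_R) = 0.
Rigel's profit: π_R = (194 - Q)q_R - (43q_R). Setting ∂π_R/∂q_R = 0: 151 - 2q_R - (q_V) = 0.
So q_V = (118 - q_R)/2 and q_R = (151 - q_V)/2.
Substituting one into the other gives q_V = 85/3 and q_R = 184/3.
Price P = 194 - 269/3 = 313/3.
Vertex's profit: (313/3 - 76)·(85/3) = 802.7778.

802.78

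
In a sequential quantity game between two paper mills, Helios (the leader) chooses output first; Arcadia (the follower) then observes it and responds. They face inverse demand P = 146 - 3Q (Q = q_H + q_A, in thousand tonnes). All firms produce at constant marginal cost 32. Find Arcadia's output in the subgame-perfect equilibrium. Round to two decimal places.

The follower Arcadia best-responds to any q_H: π_A = (146 - 3Q)q_A - 32q_A.
Setting the follower's marginal profit to zero, 114 - 3q_H - 6q_A = 0, i.e. q_A = (114 - 3q_H)/6.
The leader anticipates this reaction. Substituting into P = 146 - 3Q gives P = 89 - (3/2)q_H, so π_H = (89 - (3/2)q_H)q_H - 32q_H.
Maximising: ∂π_H/∂q_H = 57 - 3q_H = 0, giving q_H = 19.
Then q_A = (114 - 3·19)/6 = 19/2.

9.50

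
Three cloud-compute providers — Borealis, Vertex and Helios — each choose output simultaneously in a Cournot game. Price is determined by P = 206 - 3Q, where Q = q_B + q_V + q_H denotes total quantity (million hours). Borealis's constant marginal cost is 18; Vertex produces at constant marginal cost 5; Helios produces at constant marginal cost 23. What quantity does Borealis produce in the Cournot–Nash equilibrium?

Borealis's profit: π_B = (206 - 3Q)q_B - (18q_B). Setting ∂π_B/∂q_B = 0: 188 - 6q_B - 3(q_V + q_H) = 0.
Vertex's first-order condition: 201 - 6q_V - 3(q_B + q_H) = 0.
Helios's first-order condition: 183 - 6q_H - 3(q_B + q_V) = 0.
Summing all 3 equations gives 572 − 12Q = 0, hence Q = 143/3.
Back-substituting: q_B = (188 − 143)/3 = 15, q_V = (201 − 143)/3 = 58/3, q_H = (183 − 143)/3 = 40/3.

15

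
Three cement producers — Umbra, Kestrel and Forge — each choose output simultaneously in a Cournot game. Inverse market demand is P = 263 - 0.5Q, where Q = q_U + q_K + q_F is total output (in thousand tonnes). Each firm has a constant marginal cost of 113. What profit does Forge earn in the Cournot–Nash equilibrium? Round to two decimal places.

2812.50

Each firm earns π_i = (263 - 0.5Q)q_i - 113q_i.
Setting ∂π_i/∂q_i = 0 with rivals' quantities fixed: 150 - q_i - (1/2)·Σ_{j≠i} q_j = 0.
With identical firms every q_j equals q_i, so Σ_{j≠i} q_j = 2q_i and 150 = 2q_i, giving q_i = 75.
Price P = 263 - (1/2)·225 = 301/2.
Forge's profit: (301/2 - 113)·75 = 2812.5000.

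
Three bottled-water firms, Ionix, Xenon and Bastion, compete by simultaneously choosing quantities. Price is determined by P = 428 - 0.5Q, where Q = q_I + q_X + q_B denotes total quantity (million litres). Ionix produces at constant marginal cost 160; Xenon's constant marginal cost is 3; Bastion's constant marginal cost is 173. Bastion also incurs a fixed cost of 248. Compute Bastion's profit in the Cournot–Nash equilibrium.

400

Ionix's profit: π_I = (428 - 0.5Q)q_I - (160q_I). Setting ∂π_I/∂q_I = 0: 268 - q_I - (1/2)(q_X + q_B) = 0.
Xenon's first-order condition: 425 - q_X - (1/2)(q_I + q_B) = 0.
Bastion's first-order condition: 255 - q_B - (1/2)(q_I + q_X) = 0.
Adding the 3 first-order conditions: 948 − 2Q = 0, so Q = 474.
Back-substituting: q_I = (268 − 237)/(1/2) = 62, q_X = (425 − 237)/(1/2) = 376, q_B = (255 − 237)/(1/2) = 36.
Price P = 428 - (1/2)·474 = 191.
Bastion's profit: (191 - 173)·36 - 248 = 400.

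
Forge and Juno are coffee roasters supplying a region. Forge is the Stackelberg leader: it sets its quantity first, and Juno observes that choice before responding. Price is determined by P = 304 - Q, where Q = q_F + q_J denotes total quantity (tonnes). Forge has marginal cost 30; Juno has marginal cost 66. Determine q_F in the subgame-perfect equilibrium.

The follower Juno best-responds to any q_F: π_J = (304 - Q)q_J - 66q_J.
Setting the follower's marginal profit to zero, 238 - q_F - 2q_J = 0, i.e. q_J = (238 - q_F)/2.
Forge substitutes q_J(q_F) into its own profit: π_F = q_F(304 - q_F - (238 - q_F)/2) - 30q_F = (185 - (1/2)q_F)q_F - 30q_F.
Maximising: ∂π_F/∂q_F = 155 - q_F = 0, giving q_F = 155.
Then q_J = (238 - 155)/2 = 83/2.

155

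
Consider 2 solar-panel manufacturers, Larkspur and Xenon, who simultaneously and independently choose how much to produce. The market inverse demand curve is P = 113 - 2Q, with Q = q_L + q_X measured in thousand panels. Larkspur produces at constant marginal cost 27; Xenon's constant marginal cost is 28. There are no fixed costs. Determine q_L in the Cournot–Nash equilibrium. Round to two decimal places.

Larkspur's profit: π_L = (113 - 2Q)q_L - (27q_L). Setting ∂π_L/∂q_L = 0: 86 - 4q_L - 2(q_X) = 0.
Xenon's first-order condition: 85 - 4q_X - 2(q_L) = 0.
Rearranging gives the reaction functions q_L = (86 - 2q_X)/4 and q_X = (85 - 2q_L)/4.
Solving the pair: q_L = 29/2, q_X = 14.

14.50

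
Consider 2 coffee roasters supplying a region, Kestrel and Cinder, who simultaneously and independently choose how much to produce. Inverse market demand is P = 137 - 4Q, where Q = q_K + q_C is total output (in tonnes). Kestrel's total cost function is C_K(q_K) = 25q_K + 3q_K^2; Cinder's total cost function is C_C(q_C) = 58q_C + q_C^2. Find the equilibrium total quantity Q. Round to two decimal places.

Kestrel's profit: π_K = (137 - 4Q)q_K - (25q_K + 3q_K²). Setting ∂π_K/∂q_K = 0: 112 - 14q_K - 4(q_C) = 0.
Cinder's first-order condition: 79 - 10q_C - 4(q_K) = 0.
Best responses: q_K = (112 - 4q_C)/14, q_C = (79 - 4q_K)/10.
Solving the pair: q_K = 201/31, q_C = 329/62.
Total output Q = 201/31 + 329/62 = 731/62.

11.79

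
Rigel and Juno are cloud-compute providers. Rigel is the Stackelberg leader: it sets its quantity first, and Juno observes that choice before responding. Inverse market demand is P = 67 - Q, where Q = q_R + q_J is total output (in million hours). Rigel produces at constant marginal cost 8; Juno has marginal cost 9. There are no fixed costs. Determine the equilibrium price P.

Solve by backward induction. Given q_R, the follower Juno maximises π_J = (67 - q_R - q_J)q_J - 9q_J.
Follower FOC: 58 - q_R - 2q_J = 0, so q_J(q_R) = (58 - q_R)/2.
Rigel substitutes q_J(q_R) into its own profit: π_R = q_R(67 - q_R - (58 - q_R)/2) - 8q_R = (38 - (1/2)q_R)q_R - 8q_R.
Leader FOC: 30 - q_R = 0, so q_R = 30.
Then q_J = (58 - 30)/2 = 14.
Total output Q = 44, so price P = 67 - 44 = 23.

23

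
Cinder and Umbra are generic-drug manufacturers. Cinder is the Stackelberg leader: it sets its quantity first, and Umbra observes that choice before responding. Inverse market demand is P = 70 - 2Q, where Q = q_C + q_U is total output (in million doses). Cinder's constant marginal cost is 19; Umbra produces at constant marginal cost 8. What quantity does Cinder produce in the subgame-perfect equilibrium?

Solve by backward induction. Given q_C, the follower Umbra maximises π_U = (70 - 2q_C - 2q_U)q_U - 8q_U.
∂π_U/∂q_U = 62 - 2q_C - 4q_U = 0 gives the reaction function q_U = (62 - 2q_C)/4.
The leader anticipates this reaction. Substituting into P = 70 - 2Q gives P = 39 - q_C, so π_C = (39 - q_C)q_C - 19q_C.
Leader FOC: 20 - 2q_C = 0, so q_C = 10.
Then q_U = (62 - 2·10)/4 = 21/2.

10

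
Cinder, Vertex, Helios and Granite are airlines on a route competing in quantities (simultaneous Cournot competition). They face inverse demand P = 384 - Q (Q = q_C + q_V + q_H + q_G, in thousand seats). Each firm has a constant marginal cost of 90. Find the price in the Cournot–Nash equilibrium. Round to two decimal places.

A representative firm's profit is π_i = q_i(384 - Q) - 90q_i.
Setting ∂π_i/∂q_i = 0 with rivals' quantities fixed: 294 - 2q_i - Σ_{j≠i} q_j = 0.
With identical firms every q_j equals q_i, so Σ_{j≠i} q_j = 3q_i and 294 = 5q_i, giving q_i = 294/5.
Total output Q = 1176/5, so price P = 384 - 1176/5 = 744/5.

148.80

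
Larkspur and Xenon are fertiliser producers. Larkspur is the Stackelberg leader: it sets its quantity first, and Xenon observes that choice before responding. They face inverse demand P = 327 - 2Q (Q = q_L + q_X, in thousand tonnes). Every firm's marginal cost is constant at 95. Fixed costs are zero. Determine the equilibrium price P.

Solve by backward induction. Given q_L, the follower Xenon maximises π_X = (327 - 2q_L - 2q_X)q_X - 95q_X.
∂π_X/∂q_X = 232 - 2q_L - 4q_X = 0 gives the reaction function q_X = (232 - 2q_L)/4.
Larkspur substitutes q_X(q_L) into its own profit: π_L = q_L(327 - 2q_L - (232 - 2q_L)/2) - 95q_L = (211 - q_L)q_L - 95q_L.
The leader's first-order condition 116 - 2q_L = 0 yields q_L = 58.
Then q_X = (232 - 2·58)/4 = 29.
Total output Q = 87, so price P = 327 - 2·87 = 153.

153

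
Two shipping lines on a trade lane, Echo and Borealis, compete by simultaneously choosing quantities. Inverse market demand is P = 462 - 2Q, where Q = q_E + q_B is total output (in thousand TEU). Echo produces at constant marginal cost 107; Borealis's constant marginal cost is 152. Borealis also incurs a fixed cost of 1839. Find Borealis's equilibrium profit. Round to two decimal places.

Echo's profit: π_E = (462 - 2Q)q_E - (107q_E). Setting ∂π_E/∂q_E = 0: 355 - 4q_E - 2(q_B) = 0.
Borealis's first-order condition: 310 - 4q_B - 2(q_E) = 0.
Rearranging gives the reaction functions q_E = (355 - 2q_B)/4 and q_B = (310 - 2q_E)/4.
Solving the pair: q_E = 200/3, q_B = 265/6.
Price P = 462 - 2·(665/6) = 721/3.
Borealis's profit: (721/3 - 152)·(265/6) - 1839 = 2062.3889.

2062.39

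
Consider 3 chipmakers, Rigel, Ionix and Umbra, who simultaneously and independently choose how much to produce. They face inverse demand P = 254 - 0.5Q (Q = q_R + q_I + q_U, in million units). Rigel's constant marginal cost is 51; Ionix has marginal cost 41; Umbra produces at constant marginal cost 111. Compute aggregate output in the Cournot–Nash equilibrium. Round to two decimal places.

Rigel's profit: π_R = (254 - 0.5Q)q_R - (51q_R). Setting ∂π_R/∂q_R = 0: 203 - q_R - (1/2)(q_I + q_U) = 0.
Ionix's first-order condition: 213 - q_I - (1/2)(q_R + q_U) = 0.
Umbra's first-order condition: 143 - q_U - (1/2)(q_R + q_I) = 0.
Adding the 3 first-order conditions: 559 − 2Q = 0, so Q = 559/2.
Back-substituting: q_R = (203 − 559/4)/(1/2) = 253/2, q_I = (213 − 559/4)/(1/2) = 293/2, q_U = (143 − 559/4)/(1/2) = 13/2.
Total output Q = 253/2 + 293/2 + 13/2 = 559/2.

279.50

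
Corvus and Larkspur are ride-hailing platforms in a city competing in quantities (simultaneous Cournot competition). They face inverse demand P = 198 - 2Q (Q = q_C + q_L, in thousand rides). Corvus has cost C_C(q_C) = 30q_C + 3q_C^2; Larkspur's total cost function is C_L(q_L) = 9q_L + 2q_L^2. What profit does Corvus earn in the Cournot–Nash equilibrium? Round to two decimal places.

Corvus's profit: π_C = (198 - 2Q)q_C - (30q_C + 3q_C²). Setting ∂π_C/∂q_C = 0: 168 - 10q_C - 2(q_L) = 0.
Larkspur's profit: π_L = (198 - 2Q)q_L - (9q_L + 2q_L²). Setting ∂π_L/∂q_L = 0: 189 - 8q_L - 2(q_C) = 0.
Rearranging gives the reaction functions q_C = (168 - 2q_L)/10 and q_L = (189 - 2q_C)/8.
Substituting one into the other gives q_C = 483/38 and q_L = 777/38.
Price P = 198 - 2·(630/19) = 131.6842.
Corvus's profit: 131.6842·(483/38) - 30·(483/38) - 3(483/38)² = 807.7874.

807.79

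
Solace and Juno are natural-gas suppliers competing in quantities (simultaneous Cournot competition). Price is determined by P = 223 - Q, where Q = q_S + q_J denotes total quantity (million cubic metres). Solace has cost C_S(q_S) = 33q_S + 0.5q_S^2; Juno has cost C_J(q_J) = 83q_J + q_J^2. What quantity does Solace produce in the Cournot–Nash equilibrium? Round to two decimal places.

Solace's profit: π_S = (223 - Q)q_S - (33q_S + (1/2)q_S²). Setting ∂π_S/∂q_S = 0: 190 - 3q_S - (q_J) = 0.
Juno's first-order condition: 140 - 4q_J - (q_S) = 0.
So q_S = (190 - q_J)/3 and q_J = (140 - q_S)/4.
Substituting one into the other gives q_S = 620/11 and q_J = 230/11.

56.36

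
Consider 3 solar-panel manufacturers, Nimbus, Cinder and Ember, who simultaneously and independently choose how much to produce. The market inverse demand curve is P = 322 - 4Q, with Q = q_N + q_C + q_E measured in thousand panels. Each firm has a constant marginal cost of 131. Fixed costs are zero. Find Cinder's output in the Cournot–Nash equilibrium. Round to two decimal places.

11.94

A representative firm's profit is π_i = q_i(322 - 4Q) - 131q_i.
First-order condition (treating rivals' output as given): 191 - 8q_i - 4·Σ_{j≠i} q_j = 0.
With identical firms every q_j equals q_i, so Σ_{j≠i} q_j = 2q_i and 191 = 16q_i, giving q_i = 191/16.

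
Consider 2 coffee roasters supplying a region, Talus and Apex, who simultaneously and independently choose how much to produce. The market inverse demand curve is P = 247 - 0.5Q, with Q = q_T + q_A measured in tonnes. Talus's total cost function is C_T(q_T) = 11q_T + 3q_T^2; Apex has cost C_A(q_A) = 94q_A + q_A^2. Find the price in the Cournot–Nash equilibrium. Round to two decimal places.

Talus's profit: π_T = (247 - 0.5Q)q_T - (11q_T + 3q_T²). Setting ∂π_T/∂q_T = 0: 236 - 7q_T - (1/2)(q_A) = 0.
Apex's first-order condition: 153 - 3q_A - (1/2)(q_T) = 0.
Rearranging gives the reaction functions q_T = (236 - (1/2)q_A)/7 and q_A = (153 - (1/2)q_T)/3.
Substituting one into the other gives q_T = 30.4337 and q_A = 45.9277.
Total output Q = 76.3614, so price P = 247 - (1/2)·76.3614 = 208.8193.

208.82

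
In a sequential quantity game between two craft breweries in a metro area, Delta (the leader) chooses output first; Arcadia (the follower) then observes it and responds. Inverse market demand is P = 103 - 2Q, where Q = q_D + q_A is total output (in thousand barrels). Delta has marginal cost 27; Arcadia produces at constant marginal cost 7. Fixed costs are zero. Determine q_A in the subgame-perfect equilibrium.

17

Solve by backward induction. Given q_D, the follower Arcadia maximises π_A = (103 - 2q_D - 2q_A)q_A - 7q_A.
∂π_A/∂q_A = 96 - 2q_D - 4q_A = 0 gives the reaction function q_A = (96 - 2q_D)/4.
The leader anticipates this reaction. Substituting into P = 103 - 2Q gives P = 55 - q_D, so π_D = (55 - q_D)q_D - 27q_D.
The leader's first-order condition 28 - 2q_D = 0 yields q_D = 14.
Then q_A = (96 - 2·14)/4 = 17.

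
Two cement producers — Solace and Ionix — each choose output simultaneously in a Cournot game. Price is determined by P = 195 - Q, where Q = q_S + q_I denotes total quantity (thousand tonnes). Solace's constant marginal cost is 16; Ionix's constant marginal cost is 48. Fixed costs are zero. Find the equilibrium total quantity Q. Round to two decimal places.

108.67

Solace's profit: π_S = (195 - Q)q_S - (16q_S). Setting ∂π_S/∂q_S = 0: 179 - 2q_S - (q_I) = 0.
Ionix's profit: π_I = (195 - Q)q_I - (48q_I). Setting ∂π_I/∂q_I = 0: 147 - 2q_I - (q_S) = 0.
Best responses: q_S = (179 - q_I)/2, q_I = (147 - q_S)/2.
Substituting one into the other gives q_S = 211/3 and q_I = 115/3.
Total output Q = 211/3 + 115/3 = 326/3.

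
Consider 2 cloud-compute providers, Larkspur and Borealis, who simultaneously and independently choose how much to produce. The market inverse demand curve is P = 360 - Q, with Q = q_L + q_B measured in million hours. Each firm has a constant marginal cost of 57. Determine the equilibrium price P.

Each firm earns π_i = (360 - Q)q_i - 57q_i.
First-order condition (treating rivals' output as given): 303 - 2q_i - q_j = 0.
By symmetry each firm produces the same amount; substituting q_j = q_i yields q_i = 303/3 = 101.
Total output Q = 202, so price P = 360 - 202 = 158.

158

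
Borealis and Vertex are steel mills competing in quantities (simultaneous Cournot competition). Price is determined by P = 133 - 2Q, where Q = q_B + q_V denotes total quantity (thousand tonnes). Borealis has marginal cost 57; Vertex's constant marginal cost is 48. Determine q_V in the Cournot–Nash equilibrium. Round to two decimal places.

15.67

Borealis's profit: π_B = (133 - 2Q)q_B - (57q_B). Setting ∂π_B/∂q_B = 0: 76 - 4q_B - 2(q_V) = 0.
Vertex's first-order condition: 85 - 4q_V - 2(q_B) = 0.
Rearranging gives the reaction functions q_B = (76 - 2q_V)/4 and q_V = (85 - 2q_B)/4.
Substituting one into the other gives q_B = 67/6 and q_V = 47/3.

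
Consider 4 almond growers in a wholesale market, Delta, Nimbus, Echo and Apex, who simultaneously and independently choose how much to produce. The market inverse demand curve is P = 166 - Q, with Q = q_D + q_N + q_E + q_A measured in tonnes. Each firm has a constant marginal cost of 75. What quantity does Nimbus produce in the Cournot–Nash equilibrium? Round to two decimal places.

Each firm earns π_i = (166 - Q)q_i - 75q_i.
Setting ∂π_i/∂q_i = 0 with rivals' quantities fixed: 91 - 2q_i - Σ_{j≠i} q_j = 0.
By symmetry each firm produces the same amount; substituting Σ_{j≠i} q_j = 3q_i yields q_i = 91/5.

18.20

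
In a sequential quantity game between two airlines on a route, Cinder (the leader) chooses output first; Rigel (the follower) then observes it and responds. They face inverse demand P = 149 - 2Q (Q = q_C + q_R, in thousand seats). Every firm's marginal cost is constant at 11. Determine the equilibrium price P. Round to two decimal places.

The follower Rigel best-responds to any q_C: π_R = (149 - 2Q)q_R - 11q_R.
∂π_R/∂q_R = 138 - 2q_C - 4q_R = 0 gives the reaction function q_R = (138 - 2q_C)/4.
The leader anticipates this reaction. Substituting into P = 149 - 2Q gives P = 80 - q_C, so π_C = (80 - q_C)q_C - 11q_C.
Leader FOC: 69 - 2q_C = 0, so q_C = 69/2.
Then q_R = (138 - 2·(69/2))/4 = 69/4.
Total output Q = 207/4, so price P = 149 - 2·(207/4) = 91/2.

45.50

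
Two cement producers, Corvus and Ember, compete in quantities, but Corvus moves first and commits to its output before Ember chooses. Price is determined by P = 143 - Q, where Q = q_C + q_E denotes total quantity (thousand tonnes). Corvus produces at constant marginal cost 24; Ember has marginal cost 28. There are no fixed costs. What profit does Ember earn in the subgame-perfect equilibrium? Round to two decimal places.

The follower Ember best-responds to any q_C: π_E = (143 - Q)q_E - 28q_E.
Setting the follower's marginal profit to zero, 115 - q_C - 2q_E = 0, i.e. q_E = (115 - q_C)/2.
Corvus substitutes q_E(q_C) into its own profit: π_C = q_C(143 - q_C - (115 - q_C)/2) - 24q_C = (171/2 - (1/2)q_C)q_C - 24q_C.
The leader's first-order condition 123/2 - q_C = 0 yields q_C = 123/2.
Then q_E = (115 - 123/2)/2 = 107/4.
Price P = 143 - 353/4 = 219/4.
Ember's profit: (219/4 - 28)·(107/4) = 715.5625.

715.56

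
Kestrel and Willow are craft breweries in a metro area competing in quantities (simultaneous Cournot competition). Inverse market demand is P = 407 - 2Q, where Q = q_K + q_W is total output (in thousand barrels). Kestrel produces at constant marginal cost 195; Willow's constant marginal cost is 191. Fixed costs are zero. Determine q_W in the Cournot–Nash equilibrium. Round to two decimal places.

36.67

Kestrel's profit: π_K = (407 - 2Q)q_K - (195q_K). Setting ∂π_K/∂q_K = 0: 212 - 4q_K - 2(q_W) = 0.
Willow's profit: π_W = (407 - 2Q)q_W - (191q_W). Setting ∂π_W/∂q_W = 0: 216 - 4q_W - 2(q_K) = 0.
Rearranging gives the reaction functions q_K = (212 - 2q_W)/4 and q_W = (216 - 2q_K)/4.
Substituting one into the other gives q_K = 104/3 and q_W = 110/3.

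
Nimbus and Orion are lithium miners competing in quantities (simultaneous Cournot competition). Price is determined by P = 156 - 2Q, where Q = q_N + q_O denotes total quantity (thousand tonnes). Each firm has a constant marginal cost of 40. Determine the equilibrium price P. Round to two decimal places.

78.67

A representative firm's profit is π_i = q_i(156 - 2Q) - 40q_i.
First-order condition (treating rivals' output as given): 116 - 4q_i - 2q_j = 0.
By symmetry each firm produces the same amount; substituting q_j = q_i yields q_i = 116/6 = 58/3.
Total output Q = 116/3, so price P = 156 - 2·(116/3) = 236/3.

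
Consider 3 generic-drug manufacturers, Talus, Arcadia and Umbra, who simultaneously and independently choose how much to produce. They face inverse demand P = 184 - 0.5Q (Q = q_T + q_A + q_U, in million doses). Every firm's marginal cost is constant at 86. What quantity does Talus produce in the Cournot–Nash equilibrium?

Each firm earns π_i = (184 - 0.5Q)q_i - 86q_i.
Setting ∂π_i/∂q_i = 0 with rivals' quantities fixed: 98 - q_i - (1/2)·Σ_{j≠i} q_j = 0.
With identical firms every q_j equals q_i, so Σ_{j≠i} q_j = 2q_i and 98 = 2q_i, giving q_i = 49.

49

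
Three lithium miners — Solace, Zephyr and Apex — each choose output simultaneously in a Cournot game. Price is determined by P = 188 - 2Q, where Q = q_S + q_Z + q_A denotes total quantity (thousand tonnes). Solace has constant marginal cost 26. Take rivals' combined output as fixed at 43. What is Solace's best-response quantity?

With rivals' combined output fixed at 43, Solace's profit is π_S = (188 - 2·43 - 2q_S)q_S - (26q_S) = (102 - 2q_S)q_S - (26q_S).
∂π_S/∂q_S = 76 - 4q_S = 0, so q_S = 19.

19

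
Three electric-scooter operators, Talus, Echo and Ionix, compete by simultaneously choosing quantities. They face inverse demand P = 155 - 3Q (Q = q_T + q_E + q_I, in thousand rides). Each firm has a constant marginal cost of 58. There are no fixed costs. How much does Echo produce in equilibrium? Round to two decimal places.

8.08

A representative firm's profit is π_i = q_i(155 - 3Q) - 58q_i.
Setting ∂π_i/∂q_i = 0 with rivals' quantities fixed: 97 - 6q_i - 3·Σ_{j≠i} q_j = 0.
With identical firms every q_j equals q_i, so Σ_{j≠i} q_j = 2q_i and 97 = 12q_i, giving q_i = 97/12.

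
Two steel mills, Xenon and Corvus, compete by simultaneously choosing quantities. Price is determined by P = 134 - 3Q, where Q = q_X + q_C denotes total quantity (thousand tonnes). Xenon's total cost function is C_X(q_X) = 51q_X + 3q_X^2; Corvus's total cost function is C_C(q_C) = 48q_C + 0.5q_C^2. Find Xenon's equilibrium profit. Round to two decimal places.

111.28

Xenon's profit: π_X = (134 - 3Q)q_X - (51q_X + 3q_X²). Setting ∂π_X/∂q_X = 0: 83 - 12q_X - 3(q_C) = 0.
Corvus's profit: π_C = (134 - 3Q)q_C - (48q_C + (1/2)q_C²). Setting ∂π_C/∂q_C = 0: 86 - 7q_C - 3(q_X) = 0.
So q_X = (83 - 3q_C)/12 and q_C = (86 - 3q_X)/7.
Solving the pair: q_X = 323/75, q_C = 261/25.
Price P = 134 - 3·(1106/75) = 89.7600.
Xenon's profit: 89.7600·(323/75) - 51·(323/75) - 3(323/75)² = 111.2843.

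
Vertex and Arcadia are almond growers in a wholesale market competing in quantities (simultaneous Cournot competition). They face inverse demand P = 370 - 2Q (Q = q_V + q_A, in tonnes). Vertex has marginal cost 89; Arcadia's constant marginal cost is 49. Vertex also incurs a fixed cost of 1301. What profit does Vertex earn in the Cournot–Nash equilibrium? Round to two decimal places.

Vertex's profit: π_V = (370 - 2Q)q_V - (89q_V). Setting ∂π_V/∂q_V = 0: 281 - 4q_V - 2(q_A) = 0.
Arcadia's first-order condition: 321 - 4q_A - 2(q_V) = 0.
Best responses: q_V = (281 - 2q_A)/4, q_A = (321 - 2q_V)/4.
Substituting one into the other gives q_V = 241/6 and q_A = 361/6.
Price P = 370 - 2·(301/3) = 508/3.
Vertex's profit: (508/3 - 89)·(241/6) - 1301 = 1925.7222.

1925.72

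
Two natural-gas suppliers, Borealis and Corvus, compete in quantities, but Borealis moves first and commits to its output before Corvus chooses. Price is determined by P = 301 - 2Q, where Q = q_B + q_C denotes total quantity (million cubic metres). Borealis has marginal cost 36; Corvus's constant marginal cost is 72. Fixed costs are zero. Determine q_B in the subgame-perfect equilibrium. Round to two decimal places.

75.25

Solve by backward induction. Given q_B, the follower Corvus maximises π_C = (301 - 2q_B - 2q_C)q_C - 72q_C.
∂π_C/∂q_C = 229 - 2q_B - 4q_C = 0 gives the reaction function q_C = (229 - 2q_B)/4.
Borealis substitutes q_C(q_B) into its own profit: π_B = q_B(301 - 2q_B - (229 - 2q_B)/2) - 36q_B = (373/2 - q_B)q_B - 36q_B.
The leader's first-order condition 301/2 - 2q_B = 0 yields q_B = 301/4.
Then q_C = (229 - 2·(301/4))/4 = 157/8.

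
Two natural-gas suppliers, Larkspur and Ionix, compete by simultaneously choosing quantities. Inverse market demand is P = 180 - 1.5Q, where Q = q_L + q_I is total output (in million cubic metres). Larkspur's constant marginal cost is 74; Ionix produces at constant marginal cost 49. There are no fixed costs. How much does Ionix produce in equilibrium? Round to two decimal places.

Larkspur's profit: π_L = (180 - 1.5Q)q_L - (74q_L). Setting ∂π_L/∂q_L = 0: 106 - 3q_L - (3/2)(q_I) = 0.
Ionix's first-order condition: 131 - 3q_I - (3/2)(q_L) = 0.
So q_L = (106 - (3/2)q_I)/3 and q_I = (131 - (3/2)q_L)/3.
Substituting one into the other gives q_L = 18 and q_I = 104/3.

34.67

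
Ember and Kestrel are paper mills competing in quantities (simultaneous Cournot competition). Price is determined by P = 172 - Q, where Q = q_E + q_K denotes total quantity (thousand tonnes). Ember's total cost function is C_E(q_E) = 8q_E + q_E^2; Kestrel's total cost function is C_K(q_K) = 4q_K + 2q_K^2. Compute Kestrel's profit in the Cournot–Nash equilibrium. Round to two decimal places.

Ember's profit: π_E = (172 - Q)q_E - (8q_E + q_E²). Setting ∂π_E/∂q_E = 0: 164 - 4q_E - (q_K) = 0.
Kestrel's first-order condition: 168 - 6q_K - (q_E) = 0.
Best responses: q_E = (164 - q_K)/4, q_K = (168 - q_E)/6.
Substituting one into the other gives q_E = 816/23 and q_K = 508/23.
Price P = 172 - 1324/23 = 114.4348.
Kestrel's profit: 114.4348·(508/23) - 4·(508/23) - 2(508/23)² = 1463.5009.

1463.50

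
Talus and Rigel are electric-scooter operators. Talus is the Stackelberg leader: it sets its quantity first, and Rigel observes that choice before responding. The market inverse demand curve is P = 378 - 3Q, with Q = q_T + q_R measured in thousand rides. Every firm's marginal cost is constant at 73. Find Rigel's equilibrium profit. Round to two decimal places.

1938.02

Solve by backward induction. Given q_T, the follower Rigel maximises π_R = (378 - 3q_T - 3q_R)q_R - 73q_R.
Follower FOC: 305 - 3q_T - 6q_R = 0, so q_R(q_T) = (305 - 3q_T)/6.
The leader anticipates this reaction. Substituting into P = 378 - 3Q gives P = 451/2 - (3/2)q_T, so π_T = (451/2 - (3/2)q_T)q_T - 73q_T.
Leader FOC: 305/2 - 3q_T = 0, so q_T = 305/6.
Then q_R = (305 - 3·(305/6))/6 = 305/12.
Price P = 378 - 3·(305/4) = 597/4.
Rigel's profit: (597/4 - 73)·(305/12) = 1938.0208.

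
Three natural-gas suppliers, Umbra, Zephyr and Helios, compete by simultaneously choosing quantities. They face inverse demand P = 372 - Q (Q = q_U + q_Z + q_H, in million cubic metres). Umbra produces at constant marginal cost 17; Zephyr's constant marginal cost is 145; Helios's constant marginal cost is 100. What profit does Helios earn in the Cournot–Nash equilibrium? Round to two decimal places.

Umbra's profit: π_U = (372 - Q)q_U - (17q_U). Setting ∂π_U/∂q_U = 0: 355 - 2q_U - (q_Z + q_H) = 0.
Zephyr's first-order condition: 227 - 2q_Z - (q_U + q_H) = 0.
Helios's first-order condition: 272 - 2q_H - (q_U + q_Z) = 0.
Adding the 3 first-order conditions: 854 − 4Q = 0, so Q = 427/2.
Back-substituting: q_U = (355 − 427/2) = 283/2, q_Z = (227 − 427/2) = 27/2, q_H = (272 − 427/2) = 117/2.
Price P = 372 - 427/2 = 317/2.
Helios's profit: (317/2 - 100)·(117/2) = 3422.2500.

3422.25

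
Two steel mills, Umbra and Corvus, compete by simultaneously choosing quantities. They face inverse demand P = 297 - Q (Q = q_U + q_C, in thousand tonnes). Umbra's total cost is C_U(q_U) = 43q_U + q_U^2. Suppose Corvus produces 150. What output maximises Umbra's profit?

26

With the rival's output fixed at 150, Umbra's profit is π_U = (297 - 150 - q_U)q_U - (43q_U + q_U²) = (147 - q_U)q_U - (43q_U + q_U²).
∂π_U/∂q_U = 104 - 4q_U = 0, so q_U = 26.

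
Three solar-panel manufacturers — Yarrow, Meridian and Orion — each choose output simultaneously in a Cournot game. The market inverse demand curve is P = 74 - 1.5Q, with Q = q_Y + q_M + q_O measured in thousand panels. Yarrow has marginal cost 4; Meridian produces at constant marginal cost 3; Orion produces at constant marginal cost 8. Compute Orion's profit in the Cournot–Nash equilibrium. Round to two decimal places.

Yarrow's profit: π_Y = (74 - 1.5Q)q_Y - (4q_Y). Setting ∂π_Y/∂q_Y = 0: 70 - 3q_Y - (3/2)(q_M + q_O) = 0.
Meridian's first-order condition: 71 - 3q_M - (3/2)(q_Y + q_O) = 0.
Orion's first-order condition: 66 - 3q_O - (3/2)(q_Y + q_M) = 0.
Adding the 3 conditions: 207 − 3Q − 3Q = 0, i.e. Q = 69/2.
Back-substituting: q_Y = (70 − 207/4)/(3/2) = 73/6, q_M = (71 − 207/4)/(3/2) = 77/6, q_O = (66 − 207/4)/(3/2) = 19/2.
Price P = 74 - (3/2)·(69/2) = 89/4.
Orion's profit: (89/4 - 8)·(19/2) = 1083/8.

135.38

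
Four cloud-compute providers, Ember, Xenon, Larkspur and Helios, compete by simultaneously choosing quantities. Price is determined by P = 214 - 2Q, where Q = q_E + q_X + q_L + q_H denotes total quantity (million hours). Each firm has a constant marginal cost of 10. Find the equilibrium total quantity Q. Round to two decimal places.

81.60

A representative firm's profit is π_i = q_i(214 - 2Q) - 10q_i.
First-order condition (treating rivals' output as given): 204 - 4q_i - 2·Σ_{j≠i} q_j = 0.
By symmetry each firm produces the same amount; substituting Σ_{j≠i} q_j = 3q_i yields q_i = 204/10 = 102/5.
Total output Q = 102/5 + 102/5 + 102/5 + 102/5 = 408/5.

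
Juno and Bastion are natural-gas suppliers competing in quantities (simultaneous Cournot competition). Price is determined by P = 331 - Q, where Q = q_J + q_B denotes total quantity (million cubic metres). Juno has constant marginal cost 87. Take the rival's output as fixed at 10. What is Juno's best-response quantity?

With the rival's output fixed at 10, Juno's profit is π_J = (331 - 10 - q_J)q_J - (87q_J) = (321 - q_J)q_J - (87q_J).
∂π_J/∂q_J = 234 - 2q_J = 0, so q_J = 117.

117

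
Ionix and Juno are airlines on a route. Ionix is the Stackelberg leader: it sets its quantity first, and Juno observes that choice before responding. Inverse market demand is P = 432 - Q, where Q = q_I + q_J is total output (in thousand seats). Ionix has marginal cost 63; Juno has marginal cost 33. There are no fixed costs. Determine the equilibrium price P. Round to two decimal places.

147.75

The follower Juno best-responds to any q_I: π_J = (432 - Q)q_J - 33q_J.
Setting the follower's marginal profit to zero, 399 - q_I - 2q_J = 0, i.e. q_J = (399 - q_I)/2.
Ionix substitutes q_J(q_I) into its own profit: π_I = q_I(432 - q_I - (399 - q_I)/2) - 63q_I = (465/2 - (1/2)q_I)q_I - 63q_I.
Maximising: ∂π_I/∂q_I = 339/2 - q_I = 0, giving q_I = 339/2.
Then q_J = (399 - 339/2)/2 = 459/4.
Total output Q = 1137/4, so price P = 432 - 1137/4 = 591/4.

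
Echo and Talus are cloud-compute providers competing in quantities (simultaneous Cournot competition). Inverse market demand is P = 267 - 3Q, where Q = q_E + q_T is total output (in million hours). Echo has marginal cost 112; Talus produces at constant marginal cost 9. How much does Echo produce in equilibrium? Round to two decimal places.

5.78

Echo's profit: π_E = (267 - 3Q)q_E - (112q_E). Setting ∂π_E/∂q_E = 0: 155 - 6q_E - 3(q_T) = 0.
Talus's first-order condition: 258 - 6q_T - 3(q_E) = 0.
Rearranging gives the reaction functions q_E = (155 - 3q_T)/6 and q_T = (258 - 3q_E)/6.
Solving the pair: q_E = 52/9, q_T = 361/9.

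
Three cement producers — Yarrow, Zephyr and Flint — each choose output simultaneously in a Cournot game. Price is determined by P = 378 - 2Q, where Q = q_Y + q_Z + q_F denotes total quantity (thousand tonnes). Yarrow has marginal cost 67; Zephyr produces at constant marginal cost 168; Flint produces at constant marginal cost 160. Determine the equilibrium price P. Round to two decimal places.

193.25

Yarrow's profit: π_Y = (378 - 2Q)q_Y - (67q_Y). Setting ∂π_Y/∂q_Y = 0: 311 - 4q_Y - 2(q_Z + q_F) = 0.
Zephyr's first-order condition: 210 - 4q_Z - 2(q_Y + q_F) = 0.
Flint's profit: π_F = (378 - 2Q)q_F - (160q_F). Setting ∂π_F/∂q_F = 0: 218 - 4q_F - 2(q_Y + q_Z) = 0.
Adding the 3 first-order conditions: 739 − 8Q = 0, so Q = 739/8.
Back-substituting: q_Y = (311 − 739/4)/2 = 505/8, q_Z = (210 − 739/4)/2 = 101/8, q_F = (218 − 739/4)/2 = 133/8.
Total output Q = 739/8, so price P = 378 - 2·(739/8) = 773/4.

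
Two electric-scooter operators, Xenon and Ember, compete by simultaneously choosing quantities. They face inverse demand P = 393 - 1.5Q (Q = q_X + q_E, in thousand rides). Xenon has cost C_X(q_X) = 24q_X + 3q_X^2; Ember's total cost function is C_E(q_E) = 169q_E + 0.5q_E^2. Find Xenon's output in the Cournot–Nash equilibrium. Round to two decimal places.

33.78

Xenon's profit: π_X = (393 - 1.5Q)q_X - (24q_X + 3q_X²). Setting ∂π_X/∂q_X = 0: 369 - 9q_X - (3/2)(q_E) = 0.
Ember's first-order condition: 224 - 4q_E - (3/2)(q_X) = 0.
Rearranging gives the reaction functions q_X = (369 - (3/2)q_E)/9 and q_E = (224 - (3/2)q_X)/4.
Substituting one into the other gives q_X = 304/9 and q_E = 130/3.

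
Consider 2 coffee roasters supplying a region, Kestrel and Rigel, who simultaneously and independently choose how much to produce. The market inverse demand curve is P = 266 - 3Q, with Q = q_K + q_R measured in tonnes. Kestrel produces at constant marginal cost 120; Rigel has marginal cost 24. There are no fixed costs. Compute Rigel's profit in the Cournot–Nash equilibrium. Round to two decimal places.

Kestrel's profit: π_K = (266 - 3Q)q_K - (120q_K). Setting ∂π_K/∂q_K = 0: 146 - 6q_K - 3(q_R) = 0.
Rigel's profit: π_R = (266 - 3Q)q_R - (24q_R). Setting ∂π_R/∂q_R = 0: 242 - 6q_R - 3(q_K) = 0.
Rearranging gives the reaction functions q_K = (146 - 3q_R)/6 and q_R = (242 - 3q_K)/6.
Substituting one into the other gives q_K = 50/9 and q_R = 338/9.
Price P = 266 - 3·(388/9) = 410/3.
Rigel's profit: (410/3 - 24)·(338/9) = 4231.2593.

4231.26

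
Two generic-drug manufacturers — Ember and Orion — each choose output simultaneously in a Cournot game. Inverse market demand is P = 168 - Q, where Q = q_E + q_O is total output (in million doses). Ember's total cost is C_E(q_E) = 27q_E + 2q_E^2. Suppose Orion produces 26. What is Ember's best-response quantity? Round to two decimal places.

19.17

With the rival's output fixed at 26, Ember's profit is π_E = (168 - 26 - q_E)q_E - (27q_E + 2q_E²) = (142 - q_E)q_E - (27q_E + 2q_E²).
∂π_E/∂q_E = 115 - 6q_E = 0, so q_E = 115/6.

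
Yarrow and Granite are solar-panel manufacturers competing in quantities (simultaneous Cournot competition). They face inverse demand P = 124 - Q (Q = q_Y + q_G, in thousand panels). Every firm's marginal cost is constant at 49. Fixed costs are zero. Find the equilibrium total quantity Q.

50

Each firm earns π_i = (124 - Q)q_i - 49q_i.
Setting ∂π_i/∂q_i = 0 with rivals' quantities fixed: 75 - 2q_i - q_j = 0.
With identical firms every q_j equals q_i, so q_j = q_i and 75 = 3q_i, giving q_i = 25.
Total output Q = 25 + 25 = 50.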